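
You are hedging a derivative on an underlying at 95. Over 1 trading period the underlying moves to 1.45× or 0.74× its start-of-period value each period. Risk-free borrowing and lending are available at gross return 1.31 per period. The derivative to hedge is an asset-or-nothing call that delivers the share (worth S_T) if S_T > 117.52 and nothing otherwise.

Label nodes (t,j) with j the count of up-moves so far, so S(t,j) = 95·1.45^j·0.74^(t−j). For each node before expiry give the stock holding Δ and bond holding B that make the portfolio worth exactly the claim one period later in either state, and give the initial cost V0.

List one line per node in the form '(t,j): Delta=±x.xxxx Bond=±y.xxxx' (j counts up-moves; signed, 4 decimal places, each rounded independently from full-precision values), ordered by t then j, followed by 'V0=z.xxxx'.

Since d<R<u, set p* = (R−d)/(u−d) = 0.8028; price each node as the discounted p*-expectation of its children.
Payoff layer (t=1): V(1,0)=0.0000, V(1,1)=137.7500
  t=0,j=0: stock 95.0000 → up 137.7500 (V=137.7500), down 70.3000 (V=0.0000). Price 84.4183; hedge Δ=2.0423, bond B=-109.5957.
Self-financing check: at every node Δ·S+B equals the discounted successor values.

(0,0): Delta=2.0423 Bond=-109.5957
V0=84.4183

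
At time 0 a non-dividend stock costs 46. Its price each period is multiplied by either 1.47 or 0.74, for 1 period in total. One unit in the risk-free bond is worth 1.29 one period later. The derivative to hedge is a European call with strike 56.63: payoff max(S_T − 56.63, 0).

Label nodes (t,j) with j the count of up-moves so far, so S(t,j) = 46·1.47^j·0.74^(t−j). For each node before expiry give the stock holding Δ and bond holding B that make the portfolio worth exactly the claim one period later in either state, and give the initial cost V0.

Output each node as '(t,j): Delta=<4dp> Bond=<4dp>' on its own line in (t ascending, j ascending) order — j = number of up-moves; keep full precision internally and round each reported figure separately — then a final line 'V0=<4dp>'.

(0,0): Delta=0.3273 Bond=-8.6361
V0=6.4187

The replicating-portfolio and risk-neutral prices coincide; use p* = (1.29−0.74)/(1.47−0.74) = 0.7534 for the latter.
Terminal payoffs: V(1,0)=0.0000, V(1,1)=10.9900
  t=0,j=0: stock 46.0000 → up 67.6200 (V=10.9900), down 34.0400 (V=0.0000). Price 6.4187; hedge Δ=0.3273, bond B=-8.6361.
The time-0 hedge costs 6.4187, which is the no-arbitrage price.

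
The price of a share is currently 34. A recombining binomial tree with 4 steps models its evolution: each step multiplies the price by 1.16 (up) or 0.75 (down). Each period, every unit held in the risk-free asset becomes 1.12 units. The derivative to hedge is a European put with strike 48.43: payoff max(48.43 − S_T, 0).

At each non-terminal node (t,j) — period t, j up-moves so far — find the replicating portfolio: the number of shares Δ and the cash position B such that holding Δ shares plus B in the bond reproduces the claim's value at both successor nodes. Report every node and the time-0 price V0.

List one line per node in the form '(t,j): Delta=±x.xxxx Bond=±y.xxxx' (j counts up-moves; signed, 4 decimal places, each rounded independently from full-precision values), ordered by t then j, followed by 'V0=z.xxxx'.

(0,0): Delta=-0.5072 Bond=19.5584
(1,0): Delta=-1.0000 Bond=34.4715
(1,1): Delta=-0.4728 Bond=20.5470
(2,0): Delta=-1.0000 Bond=38.6081
(2,1): Delta=-1.0000 Bond=38.6081
(2,2): Delta=-0.4359 Bond=21.3266
(3,0): Delta=-1.0000 Bond=43.2411
(3,1): Delta=-1.0000 Bond=43.2411
(3,2): Delta=-1.0000 Bond=43.2411
(3,3): Delta=-0.3965 Bond=21.7933
V0=2.3132

Under the risk-neutral measure, an up-move has probability p* = (R−d)/(u−d) = 0.9024 and values discount at R = 1.12.
Terminal values V(4,·): V(4,0)=37.6722, V(4,1)=31.7913, V(4,2)=22.6954, V(4,3)=8.6272, V(4,4)=0.0000
Node (3,0) S=14.3438: V=(p*·31.7913+(1−p*)·37.6722)/1.12=28.8973; Δ=(31.7913−37.6722)/(16.6387−10.7578)=-1.0000; B=V−Δ·S=43.2411
Node (3,1) S=22.1850: V=(p*·22.6954+(1−p*)·31.7913)/1.12=21.0561; Δ=(22.6954−31.7913)/(25.7346−16.6387)=-1.0000; B=V−Δ·S=43.2411
Node (3,2) S=34.3128: V=(p*·8.6272+(1−p*)·22.6954)/1.12=8.9283; Δ=(8.6272−22.6954)/(39.8028−25.7346)=-1.0000; B=V−Δ·S=43.2411
Node (3,3) S=53.0705: V=(p*·0.0000+(1−p*)·8.6272)/1.12=0.7515; Δ=(0.0000−8.6272)/(61.5617−39.8028)=-0.3965; B=V−Δ·S=21.7933
Node (2,0) S=19.1250: V=(p*·21.0561+(1−p*)·28.8973)/1.12=19.4831; Δ=(21.0561−28.8973)/(22.1850−14.3438)=-1.0000; B=V−Δ·S=38.6081
Node (2,1) S=29.5800: V=(p*·8.9283+(1−p*)·21.0561)/1.12=9.0281; Δ=(8.9283−21.0561)/(34.3128−22.1850)=-1.0000; B=V−Δ·S=38.6081
Node (2,2) S=45.7504: V=(p*·0.7515+(1−p*)·8.9283)/1.12=1.3832; Δ=(0.7515−8.9283)/(53.0705−34.3128)=-0.4359; B=V−Δ·S=21.3266
Node (1,0) S=25.5000: V=(p*·9.0281+(1−p*)·19.4831)/1.12=8.9715; Δ=(9.0281−19.4831)/(29.5800−19.1250)=-1.0000; B=V−Δ·S=34.4715
Node (1,1) S=39.4400: V=(p*·1.3832+(1−p*)·9.0281)/1.12=1.9010; Δ=(1.3832−9.0281)/(45.7504−29.5800)=-0.4728; B=V−Δ·S=20.5470
Node (0,0) S=34.0000: V=(p*·1.9010+(1−p*)·8.9715)/1.12=2.3132; Δ=(1.9010−8.9715)/(39.4400−25.5000)=-0.5072; B=V−Δ·S=19.5584
Root portfolio cost Δ·34+B reproduces V0=2.3132.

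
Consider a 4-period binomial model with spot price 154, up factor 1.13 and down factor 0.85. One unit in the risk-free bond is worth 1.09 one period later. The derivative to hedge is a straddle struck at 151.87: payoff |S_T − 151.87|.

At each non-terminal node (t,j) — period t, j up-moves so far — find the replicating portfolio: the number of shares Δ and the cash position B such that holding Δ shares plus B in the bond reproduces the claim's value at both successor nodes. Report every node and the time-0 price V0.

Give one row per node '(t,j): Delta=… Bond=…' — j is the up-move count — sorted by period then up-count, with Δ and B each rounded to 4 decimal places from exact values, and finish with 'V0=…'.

(0,0): Delta=0.8206 Bond=-78.0327
(1,0): Delta=0.2487 Bond=-10.1905
(1,1): Delta=0.8923 Bond=-97.5331
(2,0): Delta=-1.0000 Bond=127.8259
(2,1): Delta=0.4052 Bond=-34.2633
(2,2): Delta=0.9534 Bond=-118.3191
(3,0): Delta=-1.0000 Bond=139.3303
(3,1): Delta=-1.0000 Bond=139.3303
(3,2): Delta=0.5814 Bond=-66.7932
(3,3): Delta=1.0000 Bond=-139.3303
V0=48.3396

Risk-neutral probability p* = (R−d)/(u−d) = (1.09−0.85)/(1.13−0.85) = 0.8571.
Payoff layer (t=4): V(4,0)=71.4810, V(4,1)=45.0000, V(4,2)=9.7957, V(4,3)=37.0052, V(4,4)=99.2229
(3,0): S=94.5752. Δ = (V_up−V_dn)/(S_up−S_dn) = (45.0000−71.4810)/(106.8700−80.3890) = -1.0000. V = [p*·45.0000 + (1−p*)·71.4810]/1.09 = 44.7550. B = V − Δ·S = 139.3303.
(3,1): S=125.7294. Δ = (V_up−V_dn)/(S_up−S_dn) = (9.7957−45.0000)/(142.0743−106.8700) = -1.0000. V = [p*·9.7957 + (1−p*)·45.0000]/1.09 = 13.6008. B = V − Δ·S = 139.3303.
(3,2): S=167.1462. Δ = (V_up−V_dn)/(S_up−S_dn) = (37.0052−9.7957)/(188.8752−142.0743) = 0.5814. V = [p*·37.0052 + (1−p*)·9.7957]/1.09 = 30.3836. B = V − Δ·S = -66.7932.
(3,3): S=222.2061. Δ = (V_up−V_dn)/(S_up−S_dn) = (99.2229−37.0052)/(251.0929−188.8752) = 1.0000. V = [p*·99.2229 + (1−p*)·37.0052]/1.09 = 82.8759. B = V − Δ·S = -139.3303.
(2,0): S=111.2650. Δ = (V_up−V_dn)/(S_up−S_dn) = (13.6008−44.7550)/(125.7294−94.5752) = -1.0000. V = [p*·13.6008 + (1−p*)·44.7550]/1.09 = 16.5609. B = V − Δ·S = 127.8259.
(2,1): S=147.9170. Δ = (V_up−V_dn)/(S_up−S_dn) = (30.3836−13.6008)/(167.1462−125.7294) = 0.4052. V = [p*·30.3836 + (1−p*)·13.6008]/1.09 = 25.6753. B = V − Δ·S = -34.2633.
(2,2): S=196.6426. Δ = (V_up−V_dn)/(S_up−S_dn) = (82.8759−30.3836)/(222.2061−167.1462) = 0.9534. V = [p*·82.8759 + (1−p*)·30.3836]/1.09 = 69.1532. B = V − Δ·S = -118.3191.
(1,0): S=130.9000. Δ = (V_up−V_dn)/(S_up−S_dn) = (25.6753−16.5609)/(147.9170−111.2650) = 0.2487. V = [p*·25.6753 + (1−p*)·16.5609]/1.09 = 22.3608. B = V − Δ·S = -10.1905.
(1,1): S=174.0200. Δ = (V_up−V_dn)/(S_up−S_dn) = (69.1532−25.6753)/(196.6426−147.9170) = 0.8923. V = [p*·69.1532 + (1−p*)·25.6753]/1.09 = 57.7450. B = V − Δ·S = -97.5331.
(0,0): S=154.0000. Δ = (V_up−V_dn)/(S_up−S_dn) = (57.7450−22.3608)/(174.0200−130.9000) = 0.8206. V = [p*·57.7450 + (1−p*)·22.3608]/1.09 = 48.3396. B = V − Δ·S = -78.0327.
The time-0 hedge costs 48.3396, which is the no-arbitrage price.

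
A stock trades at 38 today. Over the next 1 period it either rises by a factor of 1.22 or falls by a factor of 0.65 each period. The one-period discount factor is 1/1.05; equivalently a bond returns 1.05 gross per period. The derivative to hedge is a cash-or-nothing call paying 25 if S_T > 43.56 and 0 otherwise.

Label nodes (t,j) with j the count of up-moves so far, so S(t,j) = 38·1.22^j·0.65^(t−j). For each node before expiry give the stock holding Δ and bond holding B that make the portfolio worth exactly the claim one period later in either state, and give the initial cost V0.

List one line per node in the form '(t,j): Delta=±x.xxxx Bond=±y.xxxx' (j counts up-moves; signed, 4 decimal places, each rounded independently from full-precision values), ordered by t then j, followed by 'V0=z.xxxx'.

The replicating-portfolio and risk-neutral prices coincide; use p* = (1.05−0.65)/(1.22−0.65) = 0.7018 for the latter.
Terminal payoffs: V(1,0)=0.0000, V(1,1)=25.0000
Node (0,0) S=38.0000: V=(p*·25.0000+(1−p*)·0.0000)/1.05=16.7084; Δ=(25.0000−0.0000)/(46.3600−24.7000)=1.1542; B=V−Δ·S=-27.1512
Root portfolio cost Δ·38+B reproduces V0=16.7084.

(0,0): Delta=1.1542 Bond=-27.1512
V0=16.7084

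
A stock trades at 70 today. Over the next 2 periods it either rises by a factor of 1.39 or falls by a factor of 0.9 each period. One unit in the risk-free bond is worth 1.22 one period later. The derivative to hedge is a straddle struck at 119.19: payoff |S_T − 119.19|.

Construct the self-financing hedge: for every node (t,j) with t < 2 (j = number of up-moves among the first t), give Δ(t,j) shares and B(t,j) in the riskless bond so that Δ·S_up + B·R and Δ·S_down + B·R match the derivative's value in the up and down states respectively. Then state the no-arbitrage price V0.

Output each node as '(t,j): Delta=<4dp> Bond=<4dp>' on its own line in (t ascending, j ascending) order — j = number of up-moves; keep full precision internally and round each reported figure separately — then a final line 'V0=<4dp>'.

(0,0): Delta=-0.4988 Bond=54.1986
(1,0): Delta=-1.0000 Bond=97.6967
(1,1): Delta=-0.3264 Bond=49.3484
V0=19.2813

No-arbitrage ⇒ martingale measure with p* = (R−d)/(u−d) = 0.6531.
At expiry t=2: V(2,0)=62.4900, V(2,1)=31.6200, V(2,2)=16.0570
(1,0): S=63.0000. Δ = (V_up−V_dn)/(S_up−S_dn) = (31.6200−62.4900)/(87.5700−56.7000) = -1.0000. V = [p*·31.6200 + (1−p*)·62.4900]/1.22 = 34.6967. B = V − Δ·S = 97.6967.
(1,1): S=97.3000. Δ = (V_up−V_dn)/(S_up−S_dn) = (16.0570−31.6200)/(135.2470−87.5700) = -0.3264. V = [p*·16.0570 + (1−p*)·31.6200]/1.22 = 17.5872. B = V − Δ·S = 49.3484.
(0,0): S=70.0000. Δ = (V_up−V_dn)/(S_up−S_dn) = (17.5872−34.6967)/(97.3000−63.0000) = -0.4988. V = [p*·17.5872 + (1−p*)·34.6967]/1.22 = 19.2813. B = V − Δ·S = 54.1986.
Each (Δ,B) replicates both successor values, so the strategy is self-financing and V0 is arbitrage-free.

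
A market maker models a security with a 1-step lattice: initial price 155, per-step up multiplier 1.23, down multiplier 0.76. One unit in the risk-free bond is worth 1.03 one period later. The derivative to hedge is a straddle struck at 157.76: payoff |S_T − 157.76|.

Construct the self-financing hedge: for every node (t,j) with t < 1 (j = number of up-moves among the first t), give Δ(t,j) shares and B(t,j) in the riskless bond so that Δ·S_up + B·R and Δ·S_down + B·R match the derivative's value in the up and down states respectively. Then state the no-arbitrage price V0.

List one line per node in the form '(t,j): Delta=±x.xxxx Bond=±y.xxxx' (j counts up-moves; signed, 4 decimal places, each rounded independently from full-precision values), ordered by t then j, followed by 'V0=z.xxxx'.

(0,0): Delta=-0.0970 Bond=49.8955
V0=34.8529

Risk-neutral probability p* = (R−d)/(u−d) = (1.03−0.76)/(1.23−0.76) = 0.5745.
Terminal values V(1,·): V(1,0)=39.9600, V(1,1)=32.8900
  t=0,j=0: stock 155.0000 → up 190.6500 (V=32.8900), down 117.8000 (V=39.9600). Price 34.8529; hedge Δ=-0.0970, bond B=49.8955.
Each (Δ,B) replicates both successor values, so the strategy is self-financing and V0 is arbitrage-free.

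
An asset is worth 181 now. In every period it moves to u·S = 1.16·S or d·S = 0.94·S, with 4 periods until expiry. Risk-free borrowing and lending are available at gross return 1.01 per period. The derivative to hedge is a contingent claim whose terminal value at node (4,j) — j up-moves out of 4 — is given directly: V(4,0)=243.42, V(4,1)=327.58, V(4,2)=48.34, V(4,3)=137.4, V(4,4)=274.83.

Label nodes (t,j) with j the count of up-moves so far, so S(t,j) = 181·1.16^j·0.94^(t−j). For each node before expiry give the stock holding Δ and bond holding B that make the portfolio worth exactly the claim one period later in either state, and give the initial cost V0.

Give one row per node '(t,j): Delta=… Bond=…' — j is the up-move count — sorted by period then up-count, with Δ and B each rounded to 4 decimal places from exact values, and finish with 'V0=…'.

(0,0): Delta=-1.8126 Bond=533.0561
(1,0): Delta=-1.9123 Bond=555.3422
(1,1): Delta=-1.6396 Bond=502.0533
(2,0): Delta=-0.8855 Bond=396.6761
(2,1): Delta=-3.6953 Bond=912.7947
(2,2): Delta=1.9301 Bond=-362.3282
(3,0): Delta=2.5446 Bond=-115.0225
(3,1): Delta=-6.8417 Bond=1505.6400
(3,2): Delta=1.7682 Bond=-328.9001
(3,3): Delta=2.2111 Bond=-445.3474
V0=204.9685

The replicating-portfolio and risk-neutral prices coincide; use p* = (1.01−0.94)/(1.16−0.94) = 0.3182 for the latter.
Terminal values V(4,·): V(4,0)=243.4200, V(4,1)=327.5800, V(4,2)=48.3400, V(4,3)=137.4000, V(4,4)=274.8300
Node (3,0) S=150.3357: V=(p*·327.5800+(1−p*)·243.4200)/1.01=267.5230; Δ=(327.5800−243.4200)/(174.3894−141.3156)=2.5446; B=V−Δ·S=-115.0225
Node (3,1) S=185.5207: V=(p*·48.3400+(1−p*)·327.5800)/1.01=236.3672; Δ=(48.3400−327.5800)/(215.2040−174.3894)=-6.8417; B=V−Δ·S=1505.6400
Node (3,2) S=228.9404: V=(p*·137.4000+(1−p*)·48.3400)/1.01=75.9181; Δ=(137.4000−48.3400)/(265.5708−215.2040)=1.7682; B=V−Δ·S=-328.9001
Node (3,3) S=282.5222: V=(p*·274.8300+(1−p*)·137.4000)/1.01=179.3344; Δ=(274.8300−137.4000)/(327.7257−265.5708)=2.2111; B=V−Δ·S=-445.3474
Node (2,0) S=159.9316: V=(p*·236.3672+(1−p*)·267.5230)/1.01=255.0592; Δ=(236.3672−267.5230)/(185.5207−150.3357)=-0.8855; B=V−Δ·S=396.6761
Node (2,1) S=197.3624: V=(p*·75.9181+(1−p*)·236.3672)/1.01=183.4804; Δ=(75.9181−236.3672)/(228.9404−185.5207)=-3.6953; B=V−Δ·S=912.7947
Node (2,2) S=243.5536: V=(p*·179.3344+(1−p*)·75.9181)/1.01=107.7458; Δ=(179.3344−75.9181)/(282.5222−228.9404)=1.9301; B=V−Δ·S=-362.3282
Node (1,0) S=170.1400: V=(p*·183.4804+(1−p*)·255.0592)/1.01=229.9843; Δ=(183.4804−255.0592)/(197.3624−159.9316)=-1.9123; B=V−Δ·S=555.3422
Node (1,1) S=209.9600: V=(p*·107.7458+(1−p*)·183.4804)/1.01=157.8050; Δ=(107.7458−183.4804)/(243.5536−197.3624)=-1.6396; B=V−Δ·S=502.0533
Node (0,0) S=181.0000: V=(p*·157.8050+(1−p*)·229.9843)/1.01=204.9685; Δ=(157.8050−229.9843)/(209.9600−170.1400)=-1.8126; B=V−Δ·S=533.0561
Root portfolio cost Δ·181+B reproduces V0=204.9685.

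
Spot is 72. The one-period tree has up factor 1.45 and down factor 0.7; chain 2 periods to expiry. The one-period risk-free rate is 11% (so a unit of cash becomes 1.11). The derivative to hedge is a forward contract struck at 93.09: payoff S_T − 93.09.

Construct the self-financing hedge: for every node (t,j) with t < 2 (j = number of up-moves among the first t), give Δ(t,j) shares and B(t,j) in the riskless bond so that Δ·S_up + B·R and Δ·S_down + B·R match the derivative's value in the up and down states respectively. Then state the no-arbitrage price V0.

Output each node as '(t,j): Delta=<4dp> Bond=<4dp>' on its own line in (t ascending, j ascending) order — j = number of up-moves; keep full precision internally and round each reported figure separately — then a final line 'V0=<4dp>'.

Under the risk-neutral measure, an up-move has probability p* = (R−d)/(u−d) = 0.5467 and values discount at R = 1.11.
Terminal values V(2,·): V(2,0)=-57.8100, V(2,1)=-20.0100, V(2,2)=58.2900
Node (1,0) S=50.4000: V=(p*·-20.0100+(1−p*)·-57.8100)/1.11=-33.4649; Δ=(-20.0100−-57.8100)/(73.0800−35.2800)=1.0000; B=V−Δ·S=-83.8649
Node (1,1) S=104.4000: V=(p*·58.2900+(1−p*)·-20.0100)/1.11=20.5351; Δ=(58.2900−-20.0100)/(151.3800−73.0800)=1.0000; B=V−Δ·S=-83.8649
Node (0,0) S=72.0000: V=(p*·20.5351+(1−p*)·-33.4649)/1.11=-3.5539; Δ=(20.5351−-33.4649)/(104.4000−50.4000)=1.0000; B=V−Δ·S=-75.5539
Self-financing check: at every node Δ·S+B equals the discounted successor values.

(0,0): Delta=1.0000 Bond=-75.5539
(1,0): Delta=1.0000 Bond=-83.8649
(1,1): Delta=1.0000 Bond=-83.8649
V0=-3.5539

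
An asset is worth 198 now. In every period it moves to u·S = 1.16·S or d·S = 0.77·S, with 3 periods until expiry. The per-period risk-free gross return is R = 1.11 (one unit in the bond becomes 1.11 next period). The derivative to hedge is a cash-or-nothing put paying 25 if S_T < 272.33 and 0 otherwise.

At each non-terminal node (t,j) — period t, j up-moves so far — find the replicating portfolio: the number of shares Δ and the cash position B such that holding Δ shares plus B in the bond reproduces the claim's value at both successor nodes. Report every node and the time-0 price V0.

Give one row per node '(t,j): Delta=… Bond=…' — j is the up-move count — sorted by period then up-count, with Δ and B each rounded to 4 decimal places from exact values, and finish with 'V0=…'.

(0,0): Delta=-0.1997 Bond=45.7098
(1,0): Delta=0.0000 Bond=20.2906
(1,1): Delta=-0.2192 Bond=55.2154
(2,0): Delta=0.0000 Bond=22.5225
(2,1): Delta=0.0000 Bond=22.5225
(2,2): Delta=-0.2406 Bond=66.9901
V0=6.1678

Since d<R<u, set p* = (R−d)/(u−d) = 0.8718; price each node as the discounted p*-expectation of its children.
Terminal payoffs: V(3,0)=25.0000, V(3,1)=25.0000, V(3,2)=25.0000, V(3,3)=0.0000
Node (2,0) S=117.3942: V=(p*·25.0000+(1−p*)·25.0000)/1.11=22.5225; Δ=(25.0000−25.0000)/(136.1773−90.3935)=0.0000; B=V−Δ·S=22.5225
Node (2,1) S=176.8536: V=(p*·25.0000+(1−p*)·25.0000)/1.11=22.5225; Δ=(25.0000−25.0000)/(205.1502−136.1773)=0.0000; B=V−Δ·S=22.5225
Node (2,2) S=266.4288: V=(p*·0.0000+(1−p*)·25.0000)/1.11=2.8875; Δ=(0.0000−25.0000)/(309.0574−205.1502)=-0.2406; B=V−Δ·S=66.9901
Node (1,0) S=152.4600: V=(p*·22.5225+(1−p*)·22.5225)/1.11=20.2906; Δ=(22.5225−22.5225)/(176.8536−117.3942)=0.0000; B=V−Δ·S=20.2906
Node (1,1) S=229.6800: V=(p*·2.8875+(1−p*)·22.5225)/1.11=4.8692; Δ=(2.8875−22.5225)/(266.4288−176.8536)=-0.2192; B=V−Δ·S=55.2154
Node (0,0) S=198.0000: V=(p*·4.8692+(1−p*)·20.2906)/1.11=6.1678; Δ=(4.8692−20.2906)/(229.6800−152.4600)=-0.1997; B=V−Δ·S=45.7098
Root portfolio cost Δ·198+B reproduces V0=6.1678.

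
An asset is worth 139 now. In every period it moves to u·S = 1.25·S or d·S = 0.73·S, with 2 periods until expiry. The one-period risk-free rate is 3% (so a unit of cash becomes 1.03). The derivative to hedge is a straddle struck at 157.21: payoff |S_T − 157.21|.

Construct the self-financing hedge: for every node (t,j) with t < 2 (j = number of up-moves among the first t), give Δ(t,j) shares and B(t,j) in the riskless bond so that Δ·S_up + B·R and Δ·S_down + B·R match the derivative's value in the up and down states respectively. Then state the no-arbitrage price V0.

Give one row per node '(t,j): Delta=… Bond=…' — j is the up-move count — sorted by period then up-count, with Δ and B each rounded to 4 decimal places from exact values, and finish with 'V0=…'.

(0,0): Delta=-0.0704 Bond=56.6096
(1,0): Delta=-1.0000 Bond=152.6311
(1,1): Delta=0.3277 Bond=-10.8625
V0=46.8194

No-arbitrage ⇒ martingale measure with p* = (R−d)/(u−d) = 0.5769.
At expiry t=2: V(2,0)=83.1369, V(2,1)=30.3725, V(2,2)=59.9775
(1,0): S=101.4700. Δ = (V_up−V_dn)/(S_up−S_dn) = (30.3725−83.1369)/(126.8375−74.0731) = -1.0000. V = [p*·30.3725 + (1−p*)·83.1369]/1.03 = 51.1611. B = V − Δ·S = 152.6311.
(1,1): S=173.7500. Δ = (V_up−V_dn)/(S_up−S_dn) = (59.9775−30.3725)/(217.1875−126.8375) = 0.3277. V = [p*·59.9775 + (1−p*)·30.3725]/1.03 = 46.0702. B = V − Δ·S = -10.8625.
(0,0): S=139.0000. Δ = (V_up−V_dn)/(S_up−S_dn) = (46.0702−51.1611)/(173.7500−101.4700) = -0.0704. V = [p*·46.0702 + (1−p*)·51.1611]/1.03 = 46.8194. B = V − Δ·S = 56.6096.
The time-0 hedge costs 46.8194, which is the no-arbitrage price.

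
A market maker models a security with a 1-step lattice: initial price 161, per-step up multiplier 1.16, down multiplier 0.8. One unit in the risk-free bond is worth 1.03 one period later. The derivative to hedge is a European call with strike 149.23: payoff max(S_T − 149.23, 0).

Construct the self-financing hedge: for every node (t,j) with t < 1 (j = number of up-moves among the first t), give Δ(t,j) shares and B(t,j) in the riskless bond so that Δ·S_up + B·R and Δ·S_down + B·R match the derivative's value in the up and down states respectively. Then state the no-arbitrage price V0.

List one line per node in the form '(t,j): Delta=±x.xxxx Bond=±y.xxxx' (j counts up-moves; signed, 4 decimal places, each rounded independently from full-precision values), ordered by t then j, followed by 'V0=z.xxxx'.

(0,0): Delta=0.6475 Bond=-80.9709
V0=23.2791

Under the risk-neutral measure, an up-move has probability p* = (R−d)/(u−d) = 0.6389 and values discount at R = 1.03.
Terminal values V(1,·): V(1,0)=0.0000, V(1,1)=37.5300
Node (0,0) S=161.0000: V=(p*·37.5300+(1−p*)·0.0000)/1.03=23.2791; Δ=(37.5300−0.0000)/(186.7600−128.8000)=0.6475; B=V−Δ·S=-80.9709
The time-0 hedge costs 23.2791, which is the no-arbitrage price.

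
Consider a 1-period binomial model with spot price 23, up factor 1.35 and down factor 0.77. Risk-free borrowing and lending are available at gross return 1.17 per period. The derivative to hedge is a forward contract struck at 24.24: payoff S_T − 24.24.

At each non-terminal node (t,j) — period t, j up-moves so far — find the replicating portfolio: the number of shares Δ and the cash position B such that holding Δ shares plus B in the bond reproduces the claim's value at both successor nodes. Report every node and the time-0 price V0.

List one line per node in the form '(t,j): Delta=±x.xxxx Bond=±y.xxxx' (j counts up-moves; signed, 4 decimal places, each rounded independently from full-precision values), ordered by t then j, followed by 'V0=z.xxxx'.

(0,0): Delta=1.0000 Bond=-20.7179
V0=2.2821

No-arbitrage ⇒ martingale measure with p* = (R−d)/(u−d) = 0.6897.
Terminal payoffs: V(1,0)=-6.5300, V(1,1)=6.8100
  t=0,j=0: stock 23.0000 → up 31.0500 (V=6.8100), down 17.7100 (V=-6.5300). Price 2.2821; hedge Δ=1.0000, bond B=-20.7179.
Each (Δ,B) replicates both successor values, so the strategy is self-financing and V0 is arbitrage-free.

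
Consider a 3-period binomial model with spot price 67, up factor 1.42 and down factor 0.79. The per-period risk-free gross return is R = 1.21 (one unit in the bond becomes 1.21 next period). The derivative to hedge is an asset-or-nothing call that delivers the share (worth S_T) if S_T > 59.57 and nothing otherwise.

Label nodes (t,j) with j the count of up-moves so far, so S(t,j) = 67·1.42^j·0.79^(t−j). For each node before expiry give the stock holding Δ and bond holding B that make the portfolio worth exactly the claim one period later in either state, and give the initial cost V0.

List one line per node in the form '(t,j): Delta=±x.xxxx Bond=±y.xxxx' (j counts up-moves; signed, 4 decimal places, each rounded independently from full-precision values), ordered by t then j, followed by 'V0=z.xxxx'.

(0,0): Delta=1.3797 Bond=-33.5758
(1,0): Delta=1.7634 Bond=-60.9401
(1,1): Delta=1.2729 Bond=-30.4700
(2,0): Delta=0.0000 Bond=0.0000
(2,1): Delta=2.2540 Bond=-110.6063
(2,2): Delta=1.0000 Bond=0.0000
V0=58.8612

Under the risk-neutral measure, an up-move has probability p* = (R−d)/(u−d) = 0.6667 and values discount at R = 1.21.
Terminal values V(3,·): V(3,0)=0.0000, V(3,1)=0.0000, V(3,2)=106.7281, V(3,3)=191.8403
  t=2,j=0: stock 41.8147 → up 59.3769 (V=0.0000), down 33.0336 (V=0.0000). Price 0.0000; hedge Δ=0.0000, bond B=0.0000.
  t=2,j=1: stock 75.1606 → up 106.7281 (V=106.7281), down 59.3769 (V=0.0000). Price 58.8033; hedge Δ=2.2540, bond B=-110.6063.
  t=2,j=2: stock 135.0988 → up 191.8403 (V=191.8403), down 106.7281 (V=106.7281). Price 135.0988; hedge Δ=1.0000, bond B=0.0000.
  t=1,j=0: stock 52.9300 → up 75.1606 (V=58.8033), down 41.8147 (V=0.0000). Price 32.3985; hedge Δ=1.7634, bond B=-60.9401.
  t=1,j=1: stock 95.1400 → up 135.0988 (V=135.0988), down 75.1606 (V=58.8033). Price 90.6339; hedge Δ=1.2729, bond B=-30.4700.
  t=0,j=0: stock 67.0000 → up 95.1400 (V=90.6339), down 52.9300 (V=32.3985). Price 58.8612; hedge Δ=1.3797, bond B=-33.5758.
Self-financing check: at every node Δ·S+B equals the discounted successor values.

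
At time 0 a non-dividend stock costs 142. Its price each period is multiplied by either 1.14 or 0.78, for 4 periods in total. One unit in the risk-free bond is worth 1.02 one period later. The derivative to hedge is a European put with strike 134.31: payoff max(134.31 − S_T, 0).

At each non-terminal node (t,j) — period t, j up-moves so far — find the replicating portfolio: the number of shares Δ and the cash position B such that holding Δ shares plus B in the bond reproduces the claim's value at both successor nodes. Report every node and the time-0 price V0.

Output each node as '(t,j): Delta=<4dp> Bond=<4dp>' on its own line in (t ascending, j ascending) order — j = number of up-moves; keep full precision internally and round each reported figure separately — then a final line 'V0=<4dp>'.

(0,0): Delta=-0.3423 Bond=60.8184
(1,0): Delta=-0.6809 Bond=99.5350
(1,1): Delta=-0.2265 Bond=43.2847
(2,0): Delta=-1.0000 Bond=129.0946
(2,1): Delta=-0.5717 Bond=87.7413
(2,2): Delta=-0.1084 Bond=22.3549
(3,0): Delta=-1.0000 Bond=131.6765
(3,1): Delta=-1.0000 Bond=131.6765
(3,2): Delta=-0.4252 Bond=68.4060
(3,3): Delta=0.0000 Bond=0.0000
V0=12.2093

Since d<R<u, set p* = (R−d)/(u−d) = 0.6667; price each node as the discounted p*-expectation of its children.
Terminal payoffs: V(4,0)=81.7486, V(4,1)=57.4895, V(4,2)=22.0339, V(4,3)=0.0000, V(4,4)=0.0000
(3,0): S=67.3864. Δ = (V_up−V_dn)/(S_up−S_dn) = (57.4895−81.7486)/(76.8205−52.5614) = -1.0000. V = [p*·57.4895 + (1−p*)·81.7486]/1.02 = 64.2901. B = V − Δ·S = 131.6765.
(3,1): S=98.4878. Δ = (V_up−V_dn)/(S_up−S_dn) = (22.0339−57.4895)/(112.2761−76.8205) = -1.0000. V = [p*·22.0339 + (1−p*)·57.4895]/1.02 = 33.1887. B = V − Δ·S = 131.6765.
(3,2): S=143.9437. Δ = (V_up−V_dn)/(S_up−S_dn) = (0.0000−22.0339)/(164.0958−112.2761) = -0.4252. V = [p*·0.0000 + (1−p*)·22.0339]/1.02 = 7.2006. B = V − Δ·S = 68.4060.
(3,3): S=210.3792. Δ = (V_up−V_dn)/(S_up−S_dn) = (0.0000−0.0000)/(239.8323−164.0958) = 0.0000. V = [p*·0.0000 + (1−p*)·0.0000]/1.02 = 0.0000. B = V − Δ·S = 0.0000.
(2,0): S=86.3928. Δ = (V_up−V_dn)/(S_up−S_dn) = (33.1887−64.2901)/(98.4878−67.3864) = -1.0000. V = [p*·33.1887 + (1−p*)·64.2901]/1.02 = 42.7018. B = V − Δ·S = 129.0946.
(2,1): S=126.2664. Δ = (V_up−V_dn)/(S_up−S_dn) = (7.2006−33.1887)/(143.9437−98.4878) = -0.5717. V = [p*·7.2006 + (1−p*)·33.1887]/1.02 = 15.5523. B = V − Δ·S = 87.7413.
(2,2): S=184.5432. Δ = (V_up−V_dn)/(S_up−S_dn) = (0.0000−7.2006)/(210.3792−143.9437) = -0.1084. V = [p*·0.0000 + (1−p*)·7.2006]/1.02 = 2.3531. B = V − Δ·S = 22.3549.
(1,0): S=110.7600. Δ = (V_up−V_dn)/(S_up−S_dn) = (15.5523−42.7018)/(126.2664−86.3928) = -0.6809. V = [p*·15.5523 + (1−p*)·42.7018]/1.02 = 24.1197. B = V − Δ·S = 99.5350.
(1,1): S=161.8800. Δ = (V_up−V_dn)/(S_up−S_dn) = (2.3531−15.5523)/(184.5432−126.2664) = -0.2265. V = [p*·2.3531 + (1−p*)·15.5523]/1.02 = 6.6204. B = V − Δ·S = 43.2847.
(0,0): S=142.0000. Δ = (V_up−V_dn)/(S_up−S_dn) = (6.6204−24.1197)/(161.8800−110.7600) = -0.3423. V = [p*·6.6204 + (1−p*)·24.1197]/1.02 = 12.2093. B = V − Δ·S = 60.8184.
Root portfolio cost Δ·142+B reproduces V0=12.2093.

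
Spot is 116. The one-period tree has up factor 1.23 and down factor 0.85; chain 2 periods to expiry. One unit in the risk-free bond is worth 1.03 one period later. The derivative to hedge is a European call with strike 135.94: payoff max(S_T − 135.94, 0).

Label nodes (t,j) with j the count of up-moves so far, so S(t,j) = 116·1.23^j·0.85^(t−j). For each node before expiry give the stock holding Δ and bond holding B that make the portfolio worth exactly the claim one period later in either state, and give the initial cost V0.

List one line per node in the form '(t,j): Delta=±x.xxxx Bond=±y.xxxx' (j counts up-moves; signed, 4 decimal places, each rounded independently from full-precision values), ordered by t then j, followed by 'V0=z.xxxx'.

The replicating-portfolio and risk-neutral prices coincide; use p* = (1.03−0.85)/(1.23−0.85) = 0.4737 for the latter.
Payoff layer (t=2): V(2,0)=0.0000, V(2,1)=0.0000, V(2,2)=39.5564
Node (1,0) S=98.6000: V=(p*·0.0000+(1−p*)·0.0000)/1.03=0.0000; Δ=(0.0000−0.0000)/(121.2780−83.8100)=0.0000; B=V−Δ·S=0.0000
Node (1,1) S=142.6800: V=(p*·39.5564+(1−p*)·0.0000)/1.03=18.1915; Δ=(39.5564−0.0000)/(175.4964−121.2780)=0.7296; B=V−Δ·S=-85.9043
Node (0,0) S=116.0000: V=(p*·18.1915+(1−p*)·0.0000)/1.03=8.3660; Δ=(18.1915−0.0000)/(142.6800−98.6000)=0.4127; B=V−Δ·S=-39.5063
The time-0 hedge costs 8.3660, which is the no-arbitrage price.

(0,0): Delta=0.4127 Bond=-39.5063
(1,0): Delta=0.0000 Bond=0.0000
(1,1): Delta=0.7296 Bond=-85.9043
V0=8.3660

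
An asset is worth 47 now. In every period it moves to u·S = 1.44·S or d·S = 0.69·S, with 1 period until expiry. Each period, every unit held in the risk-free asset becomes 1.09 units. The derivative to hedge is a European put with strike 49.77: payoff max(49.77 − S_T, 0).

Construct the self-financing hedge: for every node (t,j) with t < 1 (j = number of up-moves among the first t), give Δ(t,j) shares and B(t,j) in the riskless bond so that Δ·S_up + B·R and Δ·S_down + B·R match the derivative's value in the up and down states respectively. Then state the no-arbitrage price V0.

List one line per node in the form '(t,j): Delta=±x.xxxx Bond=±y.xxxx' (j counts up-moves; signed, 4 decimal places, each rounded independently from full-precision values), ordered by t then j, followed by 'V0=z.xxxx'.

(0,0): Delta=-0.4919 Bond=30.5439
V0=7.4239

The replicating-portfolio and risk-neutral prices coincide; use p* = (1.09−0.69)/(1.44−0.69) = 0.5333 for the latter.
Terminal payoffs: V(1,0)=17.3400, V(1,1)=0.0000
Node (0,0) S=47.0000: V=(p*·0.0000+(1−p*)·17.3400)/1.09=7.4239; Δ=(0.0000−17.3400)/(67.6800−32.4300)=-0.4919; B=V−Δ·S=30.5439
Each (Δ,B) replicates both successor values, so the strategy is self-financing and V0 is arbitrage-free.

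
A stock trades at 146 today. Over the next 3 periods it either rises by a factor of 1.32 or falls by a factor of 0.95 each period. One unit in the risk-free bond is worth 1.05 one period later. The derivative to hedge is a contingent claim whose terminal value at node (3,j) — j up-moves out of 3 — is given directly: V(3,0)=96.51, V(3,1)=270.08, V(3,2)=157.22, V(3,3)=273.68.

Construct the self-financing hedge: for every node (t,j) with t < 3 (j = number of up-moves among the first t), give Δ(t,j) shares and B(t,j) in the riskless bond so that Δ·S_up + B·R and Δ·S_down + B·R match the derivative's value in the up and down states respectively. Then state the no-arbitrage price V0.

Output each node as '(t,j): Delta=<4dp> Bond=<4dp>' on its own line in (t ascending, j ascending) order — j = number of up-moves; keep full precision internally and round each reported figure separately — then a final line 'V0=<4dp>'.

Under the risk-neutral measure, an up-move has probability p* = (R−d)/(u−d) = 0.2703 and values discount at R = 1.05.
Payoff layer (t=3): V(3,0)=96.5100, V(3,1)=270.0800, V(3,2)=157.2200, V(3,3)=273.6800
  t=2,j=0: stock 131.7650 → up 173.9298 (V=270.0800), down 125.1767 (V=96.5100). Price 136.5912; hedge Δ=3.5602, bond B=-332.5169.
  t=2,j=1: stock 183.0840 → up 241.6709 (V=157.2200), down 173.9298 (V=270.0800). Price 228.1689; hedge Δ=-1.6660, bond B=533.1959.
  t=2,j=2: stock 254.3904 → up 335.7953 (V=273.6800), down 241.6709 (V=157.2200). Price 179.7102; hedge Δ=1.2373, bond B=-135.0466.
  t=1,j=0: stock 138.7000 → up 183.0840 (V=228.1689), down 131.7650 (V=136.5912). Price 153.6590; hedge Δ=1.7845, bond B=-93.8480.
  t=1,j=1: stock 192.7200 → up 254.3904 (V=179.7102), down 183.0840 (V=228.1689). Price 204.8304; hedge Δ=-0.6796, bond B=335.7998.
  t=0,j=0: stock 146.0000 → up 192.7200 (V=204.8304), down 138.7000 (V=153.6590). Price 159.5134; hedge Δ=0.9473, bond B=21.2124.
Self-financing check: at every node Δ·S+B equals the discounted successor values.

(0,0): Delta=0.9473 Bond=21.2124
(1,0): Delta=1.7845 Bond=-93.8480
(1,1): Delta=-0.6796 Bond=335.7998
(2,0): Delta=3.5602 Bond=-332.5169
(2,1): Delta=-1.6660 Bond=533.1959
(2,2): Delta=1.2373 Bond=-135.0466
V0=159.5134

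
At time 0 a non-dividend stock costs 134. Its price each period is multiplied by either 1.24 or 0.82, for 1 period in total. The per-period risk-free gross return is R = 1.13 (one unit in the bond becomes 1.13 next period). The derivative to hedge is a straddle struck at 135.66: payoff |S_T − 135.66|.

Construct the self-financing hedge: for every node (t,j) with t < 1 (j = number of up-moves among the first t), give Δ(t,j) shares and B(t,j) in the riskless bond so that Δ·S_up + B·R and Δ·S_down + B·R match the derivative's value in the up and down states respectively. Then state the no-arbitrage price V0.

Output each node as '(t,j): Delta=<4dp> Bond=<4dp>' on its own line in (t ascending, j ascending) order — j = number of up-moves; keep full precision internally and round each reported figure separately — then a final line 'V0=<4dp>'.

(0,0): Delta=0.0839 Bond=14.6591
V0=25.8972

No-arbitrage ⇒ martingale measure with p* = (R−d)/(u−d) = 0.7381.
Terminal payoffs: V(1,0)=25.7800, V(1,1)=30.5000
  t=0,j=0: stock 134.0000 → up 166.1600 (V=30.5000), down 109.8800 (V=25.7800). Price 25.8972; hedge Δ=0.0839, bond B=14.6591.
Root portfolio cost Δ·134+B reproduces V0=25.8972.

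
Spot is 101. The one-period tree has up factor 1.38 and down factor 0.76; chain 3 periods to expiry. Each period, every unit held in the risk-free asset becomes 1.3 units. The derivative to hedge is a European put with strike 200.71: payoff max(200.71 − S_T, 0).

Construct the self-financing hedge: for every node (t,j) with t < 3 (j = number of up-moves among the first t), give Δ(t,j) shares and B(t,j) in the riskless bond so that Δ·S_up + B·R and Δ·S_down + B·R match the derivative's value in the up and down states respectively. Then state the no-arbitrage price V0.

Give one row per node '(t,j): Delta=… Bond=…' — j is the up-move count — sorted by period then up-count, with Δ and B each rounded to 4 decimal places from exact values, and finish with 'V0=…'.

(0,0): Delta=-0.5360 Bond=63.9615
(1,0): Delta=-1.0000 Bond=118.7633
(1,1): Delta=-0.4982 Bond=77.8739
(2,0): Delta=-1.0000 Bond=154.3923
(2,1): Delta=-1.0000 Bond=154.3923
(2,2): Delta=-0.4572 Bond=93.3610
V0=9.8212

Under the risk-neutral measure, an up-move has probability p* = (R−d)/(u−d) = 0.8710 and values discount at R = 1.3.
At expiry t=3: V(3,0)=156.3734, V(3,1)=120.2041, V(3,2)=54.5283, V(3,3)=0.0000
(2,0): S=58.3376. Δ = (V_up−V_dn)/(S_up−S_dn) = (120.2041−156.3734)/(80.5059−44.3366) = -1.0000. V = [p*·120.2041 + (1−p*)·156.3734]/1.3 = 96.0547. B = V − Δ·S = 154.3923.
(2,1): S=105.9288. Δ = (V_up−V_dn)/(S_up−S_dn) = (54.5283−120.2041)/(146.1817−80.5059) = -1.0000. V = [p*·54.5283 + (1−p*)·120.2041]/1.3 = 48.4635. B = V − Δ·S = 154.3923.
(2,2): S=192.3444. Δ = (V_up−V_dn)/(S_up−S_dn) = (0.0000−54.5283)/(265.4353−146.1817) = -0.4572. V = [p*·0.0000 + (1−p*)·54.5283]/1.3 = 5.4122. B = V − Δ·S = 93.3610.
(1,0): S=76.7600. Δ = (V_up−V_dn)/(S_up−S_dn) = (48.4635−96.0547)/(105.9288−58.3376) = -1.0000. V = [p*·48.4635 + (1−p*)·96.0547]/1.3 = 42.0033. B = V − Δ·S = 118.7633.
(1,1): S=139.3800. Δ = (V_up−V_dn)/(S_up−S_dn) = (5.4122−48.4635)/(192.3444−105.9288) = -0.4982. V = [p*·5.4122 + (1−p*)·48.4635]/1.3 = 8.4363. B = V − Δ·S = 77.8739.
(0,0): S=101.0000. Δ = (V_up−V_dn)/(S_up−S_dn) = (8.4363−42.0033)/(139.3800−76.7600) = -0.5360. V = [p*·8.4363 + (1−p*)·42.0033]/1.3 = 9.8212. B = V − Δ·S = 63.9615.
Each (Δ,B) replicates both successor values, so the strategy is self-financing and V0 is arbitrage-free.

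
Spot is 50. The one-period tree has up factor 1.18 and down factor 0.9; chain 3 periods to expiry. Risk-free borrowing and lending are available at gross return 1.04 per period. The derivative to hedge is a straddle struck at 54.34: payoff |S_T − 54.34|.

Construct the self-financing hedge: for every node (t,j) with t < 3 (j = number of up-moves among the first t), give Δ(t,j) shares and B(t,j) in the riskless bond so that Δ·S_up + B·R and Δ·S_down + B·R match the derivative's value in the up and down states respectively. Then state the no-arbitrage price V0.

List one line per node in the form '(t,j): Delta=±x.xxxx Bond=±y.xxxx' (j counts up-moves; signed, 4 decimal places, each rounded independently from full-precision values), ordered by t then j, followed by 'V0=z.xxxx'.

Since d<R<u, set p* = (R−d)/(u−d) = 0.5000; price each node as the discounted p*-expectation of its children.
At expiry t=3: V(3,0)=17.8900, V(3,1)=6.5500, V(3,2)=8.3180, V(3,3)=27.8116
  t=2,j=0: stock 40.5000 → up 47.7900 (V=6.5500), down 36.4500 (V=17.8900). Price 11.7500; hedge Δ=-1.0000, bond B=52.2500.
  t=2,j=1: stock 53.1000 → up 62.6580 (V=8.3180), down 47.7900 (V=6.5500). Price 7.1481; hedge Δ=0.1189, bond B=0.8338.
  t=2,j=2: stock 69.6200 → up 82.1516 (V=27.8116), down 62.6580 (V=8.3180). Price 17.3700; hedge Δ=1.0000, bond B=-52.2500.
  t=1,j=0: stock 45.0000 → up 53.1000 (V=7.1481), down 40.5000 (V=11.7500). Price 9.0856; hedge Δ=-0.3652, bond B=25.5211.
  t=1,j=1: stock 59.0000 → up 69.6200 (V=17.3700), down 53.1000 (V=7.1481). Price 11.7875; hedge Δ=0.6188, bond B=-24.7193.
  t=0,j=0: stock 50.0000 → up 59.0000 (V=11.7875), down 45.0000 (V=9.0856). Price 10.0352; hedge Δ=0.1930, bond B=0.3854.
Self-financing check: at every node Δ·S+B equals the discounted successor values.

(0,0): Delta=0.1930 Bond=0.3854
(1,0): Delta=-0.3652 Bond=25.5211
(1,1): Delta=0.6188 Bond=-24.7193
(2,0): Delta=-1.0000 Bond=52.2500
(2,1): Delta=0.1189 Bond=0.8338
(2,2): Delta=1.0000 Bond=-52.2500
V0=10.0352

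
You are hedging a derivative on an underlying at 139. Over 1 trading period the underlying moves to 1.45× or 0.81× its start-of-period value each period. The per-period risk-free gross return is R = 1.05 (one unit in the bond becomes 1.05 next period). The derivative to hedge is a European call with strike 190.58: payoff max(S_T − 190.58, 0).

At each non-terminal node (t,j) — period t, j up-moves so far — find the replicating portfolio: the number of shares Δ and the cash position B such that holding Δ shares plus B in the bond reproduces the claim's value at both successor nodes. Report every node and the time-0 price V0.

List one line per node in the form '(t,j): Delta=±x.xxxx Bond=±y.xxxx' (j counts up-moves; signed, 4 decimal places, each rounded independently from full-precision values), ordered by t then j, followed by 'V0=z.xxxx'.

Risk-neutral probability p* = (R−d)/(u−d) = (1.05−0.81)/(1.45−0.81) = 0.3750.
At expiry t=1: V(1,0)=0.0000, V(1,1)=10.9700
  t=0,j=0: stock 139.0000 → up 201.5500 (V=10.9700), down 112.5900 (V=0.0000). Price 3.9179; hedge Δ=0.1233, bond B=-13.2228.
Check: Δ(0,0)·S0 + B(0,0) = 3.9179 = V0.

(0,0): Delta=0.1233 Bond=-13.2228
V0=3.9179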